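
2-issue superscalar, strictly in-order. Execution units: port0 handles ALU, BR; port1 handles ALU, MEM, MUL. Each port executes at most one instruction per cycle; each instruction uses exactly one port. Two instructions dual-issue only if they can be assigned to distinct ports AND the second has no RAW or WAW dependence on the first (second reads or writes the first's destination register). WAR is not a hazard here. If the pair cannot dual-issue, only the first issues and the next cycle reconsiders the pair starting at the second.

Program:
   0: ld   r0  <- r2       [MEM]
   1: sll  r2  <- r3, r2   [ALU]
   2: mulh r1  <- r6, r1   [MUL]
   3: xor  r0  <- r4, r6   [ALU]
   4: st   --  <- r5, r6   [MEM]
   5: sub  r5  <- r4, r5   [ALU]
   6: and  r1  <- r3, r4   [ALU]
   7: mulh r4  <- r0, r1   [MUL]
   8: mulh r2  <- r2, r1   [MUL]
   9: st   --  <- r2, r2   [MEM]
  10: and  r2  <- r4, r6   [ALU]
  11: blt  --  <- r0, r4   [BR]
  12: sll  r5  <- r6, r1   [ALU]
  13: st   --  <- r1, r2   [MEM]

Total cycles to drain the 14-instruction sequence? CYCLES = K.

#0 head=0: ld;sll i0&i1 2-wide
#1 head=2: mulh;xor i2&i3 2-wide
#2 head=4: st;sub i4&i5 2-wide
#3 head=6: and i6 RAW r1
#4 head=7: mulh i7 no-port MUL/MUL
#5 head=8: mulh i8 no-port MUL/MEM
#6 head=9: st;and i9&i10 2-wide
#7 head=11: blt;sll i11&i12 2-wide
#8 head=13: st i13 tail

CYCLES = 9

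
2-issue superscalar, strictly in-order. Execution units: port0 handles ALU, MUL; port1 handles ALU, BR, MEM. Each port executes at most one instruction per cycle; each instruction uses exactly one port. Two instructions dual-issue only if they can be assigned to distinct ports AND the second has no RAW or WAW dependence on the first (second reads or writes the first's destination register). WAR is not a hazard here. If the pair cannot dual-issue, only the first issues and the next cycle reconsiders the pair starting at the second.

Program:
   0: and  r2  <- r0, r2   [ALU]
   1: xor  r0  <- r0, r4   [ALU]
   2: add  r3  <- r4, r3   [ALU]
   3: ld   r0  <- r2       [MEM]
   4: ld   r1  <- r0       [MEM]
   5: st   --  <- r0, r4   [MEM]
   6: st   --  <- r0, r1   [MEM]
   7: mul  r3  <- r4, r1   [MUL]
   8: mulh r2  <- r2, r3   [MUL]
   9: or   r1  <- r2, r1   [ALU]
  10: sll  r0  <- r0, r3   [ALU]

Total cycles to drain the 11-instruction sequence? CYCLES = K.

CYCLES = 7

c0: i0&i1 and.ALU+xor.ALU  pair
c1: i2&i3 add.ALU+ld.MEM  pair
c2: i4 ld.MEM  no-port MEM/MEM
c3: i5 st.MEM  no-port MEM/MEM
c4: i6&i7 st.MEM+mul.MUL  pair
c5: i8 mulh.MUL  RAW r2
c6: i9&i10 or.ALU+sll.ALU  pair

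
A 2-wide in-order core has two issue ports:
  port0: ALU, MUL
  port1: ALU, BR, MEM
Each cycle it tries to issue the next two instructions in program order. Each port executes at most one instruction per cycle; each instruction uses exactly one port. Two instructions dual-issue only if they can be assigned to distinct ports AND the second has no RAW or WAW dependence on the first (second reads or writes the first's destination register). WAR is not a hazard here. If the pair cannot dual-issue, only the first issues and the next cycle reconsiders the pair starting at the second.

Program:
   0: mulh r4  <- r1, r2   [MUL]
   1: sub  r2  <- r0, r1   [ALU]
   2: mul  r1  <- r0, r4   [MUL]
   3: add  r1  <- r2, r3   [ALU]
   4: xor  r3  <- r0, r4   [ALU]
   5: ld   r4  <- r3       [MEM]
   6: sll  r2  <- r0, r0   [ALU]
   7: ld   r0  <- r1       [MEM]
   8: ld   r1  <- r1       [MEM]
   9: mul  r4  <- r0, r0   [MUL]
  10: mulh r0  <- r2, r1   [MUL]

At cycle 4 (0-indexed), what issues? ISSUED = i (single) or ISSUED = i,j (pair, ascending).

c0: i0+i1 mulh.MUL sub.ALU  dual
c1: i2 mul.MUL  WAW r1
c2: i3+i4 add.ALU xor.ALU  dual
c3: i5+i6 ld.MEM sll.ALU  dual
c4: i7 ld.MEM  no-port MEM/MEM
c5: i8+i9 ld.MEM mul.MUL  dual
c6: i10 mulh.MUL  tail

ISSUED = 7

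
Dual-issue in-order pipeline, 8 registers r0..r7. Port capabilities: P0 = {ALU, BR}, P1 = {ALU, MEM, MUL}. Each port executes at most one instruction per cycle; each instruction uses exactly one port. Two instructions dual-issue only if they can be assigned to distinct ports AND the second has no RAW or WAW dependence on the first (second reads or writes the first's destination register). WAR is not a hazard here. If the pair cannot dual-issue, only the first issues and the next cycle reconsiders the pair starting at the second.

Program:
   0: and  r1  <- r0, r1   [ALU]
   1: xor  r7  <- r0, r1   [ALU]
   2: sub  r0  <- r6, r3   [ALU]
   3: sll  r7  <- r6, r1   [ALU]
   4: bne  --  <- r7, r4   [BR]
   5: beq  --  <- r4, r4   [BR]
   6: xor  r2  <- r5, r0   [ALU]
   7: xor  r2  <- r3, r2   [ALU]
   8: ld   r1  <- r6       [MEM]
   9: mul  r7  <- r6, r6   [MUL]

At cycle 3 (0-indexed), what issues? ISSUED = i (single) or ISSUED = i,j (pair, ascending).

c0: i0 and  RAW r1
c1: i1/i2 xor/sub  pair
c2: i3 sll  RAW r7
c3: i4 bne  no-port BR/BR
c4: i5/i6 beq/xor  pair
c5: i7/i8 xor/ld  pair
c6: i9 mul  tail

ISSUED = 4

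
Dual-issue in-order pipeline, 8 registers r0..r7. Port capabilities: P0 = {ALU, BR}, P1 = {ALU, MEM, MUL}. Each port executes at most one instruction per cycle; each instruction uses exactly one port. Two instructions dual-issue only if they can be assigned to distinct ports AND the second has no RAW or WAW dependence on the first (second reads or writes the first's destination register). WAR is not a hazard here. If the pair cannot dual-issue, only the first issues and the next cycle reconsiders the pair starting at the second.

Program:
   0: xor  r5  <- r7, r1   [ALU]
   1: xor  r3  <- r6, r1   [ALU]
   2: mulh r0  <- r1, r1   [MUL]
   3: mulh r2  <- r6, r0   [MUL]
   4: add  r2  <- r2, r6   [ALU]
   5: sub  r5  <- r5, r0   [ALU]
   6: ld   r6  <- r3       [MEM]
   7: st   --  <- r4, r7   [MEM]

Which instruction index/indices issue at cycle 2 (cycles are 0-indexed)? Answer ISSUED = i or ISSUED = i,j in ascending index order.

ISSUED = 3

  cy0 -> i0/i1 (xor;xor) dual
  cy1 -> i2 (mulh) no-port MUL/MUL
  cy2 -> i3 (mulh) RAW+WAW r2
  cy3 -> i4/i5 (add;sub) dual
  cy4 -> i6 (ld) no-port MEM/MEM
  cy5 -> i7 (st) tail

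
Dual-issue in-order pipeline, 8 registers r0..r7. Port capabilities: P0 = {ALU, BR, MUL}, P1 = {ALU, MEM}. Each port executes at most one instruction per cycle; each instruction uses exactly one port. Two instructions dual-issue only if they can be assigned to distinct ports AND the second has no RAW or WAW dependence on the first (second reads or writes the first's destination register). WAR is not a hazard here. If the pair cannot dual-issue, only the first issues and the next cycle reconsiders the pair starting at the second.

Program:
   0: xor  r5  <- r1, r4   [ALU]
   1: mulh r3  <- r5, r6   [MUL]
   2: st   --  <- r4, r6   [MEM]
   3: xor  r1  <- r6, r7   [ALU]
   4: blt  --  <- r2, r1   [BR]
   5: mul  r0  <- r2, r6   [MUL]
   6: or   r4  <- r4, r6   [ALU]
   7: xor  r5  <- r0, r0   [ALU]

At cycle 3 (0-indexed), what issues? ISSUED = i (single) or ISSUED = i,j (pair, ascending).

  cy0 -> i0 (xor.ALU) RAW r5
  cy1 -> i1,i2 (mulh.MUL+st.MEM) dual
  cy2 -> i3 (xor.ALU) RAW r1
  cy3 -> i4 (blt.BR) no-port BR/MUL
  cy4 -> i5,i6 (mul.MUL+or.ALU) dual
  cy5 -> i7 (xor.ALU) tail

ISSUED = 4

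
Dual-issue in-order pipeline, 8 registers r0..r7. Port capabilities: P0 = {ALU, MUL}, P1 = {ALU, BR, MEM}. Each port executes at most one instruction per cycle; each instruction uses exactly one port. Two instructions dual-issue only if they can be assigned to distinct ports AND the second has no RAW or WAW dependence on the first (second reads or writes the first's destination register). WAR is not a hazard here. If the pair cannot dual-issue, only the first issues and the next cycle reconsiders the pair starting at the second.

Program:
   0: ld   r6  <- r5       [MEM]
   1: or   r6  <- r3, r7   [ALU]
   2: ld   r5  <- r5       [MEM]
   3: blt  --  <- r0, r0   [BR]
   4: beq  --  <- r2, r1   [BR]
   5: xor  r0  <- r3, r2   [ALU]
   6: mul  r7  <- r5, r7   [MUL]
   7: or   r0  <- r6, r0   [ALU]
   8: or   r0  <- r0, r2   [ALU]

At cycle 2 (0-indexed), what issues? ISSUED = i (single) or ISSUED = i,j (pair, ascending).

ISSUED = 3

[0] i0  ld.MEM  -- WAW r6
[1] i1/i2  or.ALU/ld.MEM  -- 2-wide
[2] i3  blt.BR  -- no-port BR/BR
[3] i4/i5  beq.BR/xor.ALU  -- 2-wide
[4] i6/i7  mul.MUL/or.ALU  -- 2-wide
[5] i8  or.ALU  -- tail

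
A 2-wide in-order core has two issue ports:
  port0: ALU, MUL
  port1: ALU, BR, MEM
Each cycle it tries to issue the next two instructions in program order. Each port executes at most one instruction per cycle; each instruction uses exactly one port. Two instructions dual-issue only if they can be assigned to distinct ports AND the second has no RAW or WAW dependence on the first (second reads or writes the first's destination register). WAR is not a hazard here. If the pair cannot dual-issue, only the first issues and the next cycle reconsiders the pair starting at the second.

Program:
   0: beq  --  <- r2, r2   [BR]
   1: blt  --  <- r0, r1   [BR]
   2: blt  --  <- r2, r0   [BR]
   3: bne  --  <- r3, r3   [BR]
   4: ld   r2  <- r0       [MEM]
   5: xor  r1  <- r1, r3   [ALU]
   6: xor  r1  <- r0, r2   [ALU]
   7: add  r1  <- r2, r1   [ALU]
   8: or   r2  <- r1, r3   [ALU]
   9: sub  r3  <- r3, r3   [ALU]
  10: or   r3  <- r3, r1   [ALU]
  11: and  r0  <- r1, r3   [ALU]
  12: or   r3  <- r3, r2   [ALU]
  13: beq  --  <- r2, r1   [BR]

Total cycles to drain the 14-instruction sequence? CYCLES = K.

0. beq.BR @i0  | no-port BR/BR
1. blt.BR @i1  | no-port BR/BR
2. blt.BR @i2  | no-port BR/BR
3. bne.BR @i3  | no-port BR/MEM
4. ld.MEM xor.ALU @i4,i5  | pair
5. xor.ALU @i6  | RAW+WAW r1
6. add.ALU @i7  | RAW r1
7. or.ALU sub.ALU @i8,i9  | pair
8. or.ALU @i10  | RAW r3
9. and.ALU or.ALU @i11,i12  | pair
10. beq.BR @i13  | tail

CYCLES = 11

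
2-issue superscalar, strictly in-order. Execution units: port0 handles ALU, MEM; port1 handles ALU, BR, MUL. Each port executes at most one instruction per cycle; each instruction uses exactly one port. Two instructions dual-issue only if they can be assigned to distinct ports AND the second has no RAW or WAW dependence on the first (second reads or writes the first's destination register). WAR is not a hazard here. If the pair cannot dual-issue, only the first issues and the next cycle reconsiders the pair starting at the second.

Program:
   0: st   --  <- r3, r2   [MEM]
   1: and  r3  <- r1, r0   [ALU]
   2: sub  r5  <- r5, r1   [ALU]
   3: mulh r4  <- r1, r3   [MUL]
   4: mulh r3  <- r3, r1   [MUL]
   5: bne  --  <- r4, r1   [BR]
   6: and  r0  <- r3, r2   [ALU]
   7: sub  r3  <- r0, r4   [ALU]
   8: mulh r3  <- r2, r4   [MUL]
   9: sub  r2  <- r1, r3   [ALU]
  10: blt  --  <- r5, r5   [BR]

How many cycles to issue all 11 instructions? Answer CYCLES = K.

CYCLES = 7

[0] i0/i1  st.MEM and.ALU  -- pair
[1] i2/i3  sub.ALU mulh.MUL  -- pair
[2] i4  mulh.MUL  -- no-port MUL/BR
[3] i5/i6  bne.BR and.ALU  -- pair
[4] i7  sub.ALU  -- WAW r3
[5] i8  mulh.MUL  -- RAW r3
[6] i9/i10  sub.ALU blt.BR  -- pair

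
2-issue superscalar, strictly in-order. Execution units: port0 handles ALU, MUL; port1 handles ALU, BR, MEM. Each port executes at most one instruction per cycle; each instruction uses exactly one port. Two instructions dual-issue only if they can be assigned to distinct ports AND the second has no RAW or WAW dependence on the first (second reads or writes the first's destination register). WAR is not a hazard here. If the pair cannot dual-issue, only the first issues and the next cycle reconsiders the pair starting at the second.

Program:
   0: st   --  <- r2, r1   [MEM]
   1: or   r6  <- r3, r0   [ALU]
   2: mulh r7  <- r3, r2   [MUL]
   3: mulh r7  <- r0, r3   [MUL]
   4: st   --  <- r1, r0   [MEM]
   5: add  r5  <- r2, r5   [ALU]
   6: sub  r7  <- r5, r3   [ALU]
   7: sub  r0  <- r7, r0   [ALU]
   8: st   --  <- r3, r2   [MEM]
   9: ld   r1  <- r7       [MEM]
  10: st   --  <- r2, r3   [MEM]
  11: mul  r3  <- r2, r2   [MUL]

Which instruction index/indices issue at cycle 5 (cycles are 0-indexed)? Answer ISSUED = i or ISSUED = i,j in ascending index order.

ISSUED = 7,8

#0 head=0: st;or i0/i1 pair
#1 head=2: mulh i2 no-port MUL/MUL
#2 head=3: mulh;st i3/i4 pair
#3 head=5: add i5 RAW r5
#4 head=6: sub i6 RAW r7
#5 head=7: sub;st i7/i8 pair
#6 head=9: ld i9 no-port MEM/MEM
#7 head=10: st;mul i10/i11 pair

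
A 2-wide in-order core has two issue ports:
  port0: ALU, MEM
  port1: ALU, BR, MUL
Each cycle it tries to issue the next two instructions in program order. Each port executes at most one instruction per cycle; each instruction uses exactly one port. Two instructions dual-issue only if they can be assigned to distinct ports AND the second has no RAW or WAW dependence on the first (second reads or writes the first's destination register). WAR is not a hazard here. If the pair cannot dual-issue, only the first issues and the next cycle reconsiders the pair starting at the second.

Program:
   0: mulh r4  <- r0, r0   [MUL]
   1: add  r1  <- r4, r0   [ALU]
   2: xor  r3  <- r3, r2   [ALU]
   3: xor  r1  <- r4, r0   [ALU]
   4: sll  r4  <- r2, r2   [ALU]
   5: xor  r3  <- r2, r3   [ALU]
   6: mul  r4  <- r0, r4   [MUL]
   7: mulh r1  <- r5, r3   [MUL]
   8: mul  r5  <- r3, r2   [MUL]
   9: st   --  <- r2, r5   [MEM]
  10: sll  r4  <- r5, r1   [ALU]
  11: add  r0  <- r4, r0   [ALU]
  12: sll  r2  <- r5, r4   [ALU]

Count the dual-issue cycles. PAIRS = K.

PAIRS = 5

[0] i0  mulh  -- RAW r4
[1] i1/i2  add+xor  -- dual
[2] i3/i4  xor+sll  -- dual
[3] i5/i6  xor+mul  -- dual
[4] i7  mulh  -- no-port MUL/MUL
[5] i8  mul  -- RAW r5
[6] i9/i10  st+sll  -- dual
[7] i11/i12  add+sll  -- dual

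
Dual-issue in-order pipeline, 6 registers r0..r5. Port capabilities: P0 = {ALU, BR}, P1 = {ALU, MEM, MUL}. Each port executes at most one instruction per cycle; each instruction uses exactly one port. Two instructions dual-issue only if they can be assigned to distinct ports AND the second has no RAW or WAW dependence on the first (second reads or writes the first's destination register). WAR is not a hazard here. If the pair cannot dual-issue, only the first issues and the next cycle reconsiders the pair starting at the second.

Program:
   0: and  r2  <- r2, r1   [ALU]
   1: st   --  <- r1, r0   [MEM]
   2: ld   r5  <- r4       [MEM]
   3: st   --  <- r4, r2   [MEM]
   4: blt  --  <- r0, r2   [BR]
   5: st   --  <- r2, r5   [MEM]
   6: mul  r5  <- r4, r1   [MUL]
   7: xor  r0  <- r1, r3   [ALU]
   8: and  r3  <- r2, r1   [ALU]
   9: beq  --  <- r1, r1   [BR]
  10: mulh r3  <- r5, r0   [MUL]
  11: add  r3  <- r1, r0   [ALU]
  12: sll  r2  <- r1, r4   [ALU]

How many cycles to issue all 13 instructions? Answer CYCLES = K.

c0: i0/i1 and.ALU;st.MEM  2-wide
c1: i2 ld.MEM  no-port MEM/MEM
c2: i3/i4 st.MEM;blt.BR  2-wide
c3: i5 st.MEM  no-port MEM/MUL
c4: i6/i7 mul.MUL;xor.ALU  2-wide
c5: i8/i9 and.ALU;beq.BR  2-wide
c6: i10 mulh.MUL  WAW r3
c7: i11/i12 add.ALU;sll.ALU  2-wide

CYCLES = 8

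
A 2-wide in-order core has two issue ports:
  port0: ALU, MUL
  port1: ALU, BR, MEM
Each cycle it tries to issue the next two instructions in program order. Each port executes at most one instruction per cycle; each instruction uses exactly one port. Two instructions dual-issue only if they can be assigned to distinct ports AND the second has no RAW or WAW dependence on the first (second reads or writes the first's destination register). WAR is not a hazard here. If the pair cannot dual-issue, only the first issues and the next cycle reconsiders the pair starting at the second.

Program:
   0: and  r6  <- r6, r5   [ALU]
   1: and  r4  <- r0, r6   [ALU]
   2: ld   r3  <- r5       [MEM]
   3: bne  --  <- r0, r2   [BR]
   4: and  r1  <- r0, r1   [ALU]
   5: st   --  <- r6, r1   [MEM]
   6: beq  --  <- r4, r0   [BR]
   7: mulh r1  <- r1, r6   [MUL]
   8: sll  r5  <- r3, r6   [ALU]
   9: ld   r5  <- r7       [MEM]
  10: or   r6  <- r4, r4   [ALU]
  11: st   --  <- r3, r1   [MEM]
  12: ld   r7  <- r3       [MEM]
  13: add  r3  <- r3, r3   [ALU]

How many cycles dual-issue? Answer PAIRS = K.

PAIRS = 5

0. and @i0  | RAW r6
1. and/ld @i1/i2  | 2-wide
2. bne/and @i3/i4  | 2-wide
3. st @i5  | no-port MEM/BR
4. beq/mulh @i6/i7  | 2-wide
5. sll @i8  | WAW r5
6. ld/or @i9/i10  | 2-wide
7. st @i11  | no-port MEM/MEM
8. ld/add @i12/i13  | 2-wide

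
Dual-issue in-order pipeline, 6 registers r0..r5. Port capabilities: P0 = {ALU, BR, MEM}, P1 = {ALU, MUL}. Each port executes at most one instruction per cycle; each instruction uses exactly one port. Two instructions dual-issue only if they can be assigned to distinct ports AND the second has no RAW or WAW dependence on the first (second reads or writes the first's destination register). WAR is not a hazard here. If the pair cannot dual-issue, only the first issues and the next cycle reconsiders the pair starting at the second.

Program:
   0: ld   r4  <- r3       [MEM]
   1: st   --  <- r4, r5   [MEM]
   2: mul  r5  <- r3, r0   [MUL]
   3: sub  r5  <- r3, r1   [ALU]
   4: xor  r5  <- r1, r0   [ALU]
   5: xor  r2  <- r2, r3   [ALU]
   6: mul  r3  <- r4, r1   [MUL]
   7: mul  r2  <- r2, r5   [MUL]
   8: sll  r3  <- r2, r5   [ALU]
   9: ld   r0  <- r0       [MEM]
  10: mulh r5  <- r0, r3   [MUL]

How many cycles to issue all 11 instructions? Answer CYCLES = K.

CYCLES = 8

#0 head=0: ld i0 no-port MEM/MEM
#1 head=1: st mul i1,i2 2-wide
#2 head=3: sub i3 WAW r5
#3 head=4: xor xor i4,i5 2-wide
#4 head=6: mul i6 no-port MUL/MUL
#5 head=7: mul i7 RAW r2
#6 head=8: sll ld i8,i9 2-wide
#7 head=10: mulh i10 tail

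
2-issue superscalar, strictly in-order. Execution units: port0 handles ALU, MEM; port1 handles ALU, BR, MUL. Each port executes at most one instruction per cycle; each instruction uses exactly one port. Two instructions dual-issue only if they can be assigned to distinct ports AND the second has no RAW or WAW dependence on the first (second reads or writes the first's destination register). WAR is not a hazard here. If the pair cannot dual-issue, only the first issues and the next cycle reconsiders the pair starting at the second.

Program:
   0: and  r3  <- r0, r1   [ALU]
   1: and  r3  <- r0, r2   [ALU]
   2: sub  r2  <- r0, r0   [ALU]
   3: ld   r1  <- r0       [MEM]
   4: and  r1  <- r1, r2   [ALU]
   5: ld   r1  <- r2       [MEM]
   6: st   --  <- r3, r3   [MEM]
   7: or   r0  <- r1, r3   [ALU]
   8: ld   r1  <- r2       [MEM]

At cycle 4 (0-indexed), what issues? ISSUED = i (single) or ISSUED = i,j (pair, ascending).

ISSUED = 5

  cy0 -> i0 (and) WAW r3
  cy1 -> i1&i2 (and sub) pair
  cy2 -> i3 (ld) RAW+WAW r1
  cy3 -> i4 (and) WAW r1
  cy4 -> i5 (ld) no-port MEM/MEM
  cy5 -> i6&i7 (st or) pair
  cy6 -> i8 (ld) tail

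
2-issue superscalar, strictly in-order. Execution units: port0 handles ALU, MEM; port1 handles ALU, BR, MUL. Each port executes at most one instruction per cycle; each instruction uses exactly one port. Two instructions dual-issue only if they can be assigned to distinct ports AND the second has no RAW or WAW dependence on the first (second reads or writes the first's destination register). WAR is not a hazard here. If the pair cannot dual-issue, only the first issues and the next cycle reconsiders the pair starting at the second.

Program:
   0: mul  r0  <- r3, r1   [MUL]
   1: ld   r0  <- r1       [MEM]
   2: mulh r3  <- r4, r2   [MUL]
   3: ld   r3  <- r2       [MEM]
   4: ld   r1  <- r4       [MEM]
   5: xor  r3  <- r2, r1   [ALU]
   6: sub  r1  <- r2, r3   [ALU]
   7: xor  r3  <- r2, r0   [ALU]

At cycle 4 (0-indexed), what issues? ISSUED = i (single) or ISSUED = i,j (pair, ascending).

ISSUED = 5

#0 head=0: mul i0 WAW r0
#1 head=1: ld+mulh i1&i2 pair
#2 head=3: ld i3 no-port MEM/MEM
#3 head=4: ld i4 RAW r1
#4 head=5: xor i5 RAW r3
#5 head=6: sub+xor i6&i7 pair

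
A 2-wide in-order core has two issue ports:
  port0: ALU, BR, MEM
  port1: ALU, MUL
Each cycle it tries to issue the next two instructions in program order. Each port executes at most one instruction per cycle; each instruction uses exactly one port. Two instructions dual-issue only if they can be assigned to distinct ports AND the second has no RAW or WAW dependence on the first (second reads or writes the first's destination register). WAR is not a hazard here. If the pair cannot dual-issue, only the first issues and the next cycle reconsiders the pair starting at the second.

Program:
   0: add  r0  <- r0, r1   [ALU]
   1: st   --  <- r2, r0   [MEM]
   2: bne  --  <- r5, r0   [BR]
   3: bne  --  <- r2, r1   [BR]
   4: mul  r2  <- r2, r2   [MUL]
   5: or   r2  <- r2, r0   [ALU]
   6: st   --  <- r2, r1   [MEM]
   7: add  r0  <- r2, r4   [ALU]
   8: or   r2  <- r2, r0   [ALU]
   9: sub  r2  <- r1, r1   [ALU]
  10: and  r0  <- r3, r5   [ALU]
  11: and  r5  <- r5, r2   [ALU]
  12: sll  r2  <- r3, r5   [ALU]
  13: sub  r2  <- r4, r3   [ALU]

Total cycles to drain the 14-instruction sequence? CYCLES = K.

CYCLES = 11

0. add @i0  | RAW r0
1. st @i1  | no-port MEM/BR
2. bne @i2  | no-port BR/BR
3. bne+mul @i3,i4  | dual
4. or @i5  | RAW r2
5. st+add @i6,i7  | dual
6. or @i8  | WAW r2
7. sub+and @i9,i10  | dual
8. and @i11  | RAW r5
9. sll @i12  | WAW r2
10. sub @i13  | tail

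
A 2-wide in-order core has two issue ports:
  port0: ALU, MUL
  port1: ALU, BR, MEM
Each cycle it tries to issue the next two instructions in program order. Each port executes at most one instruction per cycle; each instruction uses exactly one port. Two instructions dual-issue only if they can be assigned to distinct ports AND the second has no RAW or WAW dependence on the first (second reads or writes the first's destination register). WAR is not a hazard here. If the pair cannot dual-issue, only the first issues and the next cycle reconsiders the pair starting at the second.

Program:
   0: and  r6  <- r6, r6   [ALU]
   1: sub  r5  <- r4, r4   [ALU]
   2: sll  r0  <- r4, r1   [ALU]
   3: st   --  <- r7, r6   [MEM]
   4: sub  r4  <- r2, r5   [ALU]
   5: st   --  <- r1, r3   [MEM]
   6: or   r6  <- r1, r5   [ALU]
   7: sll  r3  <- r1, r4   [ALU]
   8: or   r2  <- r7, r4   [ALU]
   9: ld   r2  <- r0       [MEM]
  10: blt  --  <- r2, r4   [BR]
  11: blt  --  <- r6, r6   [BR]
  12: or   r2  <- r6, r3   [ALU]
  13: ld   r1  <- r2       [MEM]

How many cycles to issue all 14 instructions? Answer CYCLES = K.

CYCLES = 9

c0: i0&i1 and.ALU/sub.ALU  2-wide
c1: i2&i3 sll.ALU/st.MEM  2-wide
c2: i4&i5 sub.ALU/st.MEM  2-wide
c3: i6&i7 or.ALU/sll.ALU  2-wide
c4: i8 or.ALU  WAW r2
c5: i9 ld.MEM  no-port MEM/BR
c6: i10 blt.BR  no-port BR/BR
c7: i11&i12 blt.BR/or.ALU  2-wide
c8: i13 ld.MEM  tail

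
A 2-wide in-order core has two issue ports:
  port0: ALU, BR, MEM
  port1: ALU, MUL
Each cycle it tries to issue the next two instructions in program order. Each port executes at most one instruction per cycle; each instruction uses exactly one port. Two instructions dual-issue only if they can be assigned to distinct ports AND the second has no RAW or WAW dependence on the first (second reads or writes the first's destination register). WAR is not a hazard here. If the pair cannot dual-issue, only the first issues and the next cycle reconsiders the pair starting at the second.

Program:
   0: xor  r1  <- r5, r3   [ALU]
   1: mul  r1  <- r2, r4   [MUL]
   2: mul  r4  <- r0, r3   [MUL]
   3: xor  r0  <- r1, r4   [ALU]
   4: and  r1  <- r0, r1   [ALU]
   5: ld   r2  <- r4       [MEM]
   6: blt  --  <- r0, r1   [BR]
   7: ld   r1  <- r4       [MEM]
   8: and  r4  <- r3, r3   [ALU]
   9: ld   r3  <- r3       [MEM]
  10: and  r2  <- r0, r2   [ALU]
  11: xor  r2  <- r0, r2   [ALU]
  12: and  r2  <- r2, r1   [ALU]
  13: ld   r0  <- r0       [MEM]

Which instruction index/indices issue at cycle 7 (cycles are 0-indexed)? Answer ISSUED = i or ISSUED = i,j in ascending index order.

ISSUED = 9,10

0. xor @i0  | WAW r1
1. mul @i1  | no-port MUL/MUL
2. mul @i2  | RAW r4
3. xor @i3  | RAW r0
4. and/ld @i4&i5  | dual
5. blt @i6  | no-port BR/MEM
6. ld/and @i7&i8  | dual
7. ld/and @i9&i10  | dual
8. xor @i11  | RAW+WAW r2
9. and/ld @i12&i13  | dual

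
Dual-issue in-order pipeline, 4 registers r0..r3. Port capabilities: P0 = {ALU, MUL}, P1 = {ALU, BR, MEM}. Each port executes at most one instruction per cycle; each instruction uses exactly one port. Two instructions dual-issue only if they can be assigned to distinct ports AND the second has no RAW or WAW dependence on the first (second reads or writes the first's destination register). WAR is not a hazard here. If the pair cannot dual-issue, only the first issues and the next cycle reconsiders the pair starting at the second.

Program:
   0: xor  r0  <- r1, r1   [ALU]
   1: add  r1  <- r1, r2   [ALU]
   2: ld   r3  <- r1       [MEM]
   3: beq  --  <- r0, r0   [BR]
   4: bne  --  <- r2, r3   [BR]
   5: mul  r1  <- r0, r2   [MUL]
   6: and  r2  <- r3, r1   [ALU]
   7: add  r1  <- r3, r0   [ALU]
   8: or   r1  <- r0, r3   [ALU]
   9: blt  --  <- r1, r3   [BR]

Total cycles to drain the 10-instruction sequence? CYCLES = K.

[0] i0,i1  xor.ALU;add.ALU  -- pair
[1] i2  ld.MEM  -- no-port MEM/BR
[2] i3  beq.BR  -- no-port BR/BR
[3] i4,i5  bne.BR;mul.MUL  -- pair
[4] i6,i7  and.ALU;add.ALU  -- pair
[5] i8  or.ALU  -- RAW r1
[6] i9  blt.BR  -- tail

CYCLES = 7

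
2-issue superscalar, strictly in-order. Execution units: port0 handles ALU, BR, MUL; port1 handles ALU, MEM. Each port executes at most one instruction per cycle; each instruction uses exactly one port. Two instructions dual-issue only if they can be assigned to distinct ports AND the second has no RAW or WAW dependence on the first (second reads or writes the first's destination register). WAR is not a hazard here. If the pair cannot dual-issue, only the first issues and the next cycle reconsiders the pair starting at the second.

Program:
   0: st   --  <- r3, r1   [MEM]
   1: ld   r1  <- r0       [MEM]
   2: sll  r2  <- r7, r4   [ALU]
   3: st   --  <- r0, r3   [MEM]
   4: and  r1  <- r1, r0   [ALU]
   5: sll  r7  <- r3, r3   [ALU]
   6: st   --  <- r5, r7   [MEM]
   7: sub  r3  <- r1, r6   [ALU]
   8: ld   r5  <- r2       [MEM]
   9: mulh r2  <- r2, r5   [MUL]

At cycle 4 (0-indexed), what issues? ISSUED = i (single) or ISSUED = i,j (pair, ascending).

t=0 i0:st ; no-port MEM/MEM
t=1 i1&i2:ld+sll ; 2-wide
t=2 i3&i4:st+and ; 2-wide
t=3 i5:sll ; RAW r7
t=4 i6&i7:st+sub ; 2-wide
t=5 i8:ld ; RAW r5
t=6 i9:mulh ; tail

ISSUED = 6,7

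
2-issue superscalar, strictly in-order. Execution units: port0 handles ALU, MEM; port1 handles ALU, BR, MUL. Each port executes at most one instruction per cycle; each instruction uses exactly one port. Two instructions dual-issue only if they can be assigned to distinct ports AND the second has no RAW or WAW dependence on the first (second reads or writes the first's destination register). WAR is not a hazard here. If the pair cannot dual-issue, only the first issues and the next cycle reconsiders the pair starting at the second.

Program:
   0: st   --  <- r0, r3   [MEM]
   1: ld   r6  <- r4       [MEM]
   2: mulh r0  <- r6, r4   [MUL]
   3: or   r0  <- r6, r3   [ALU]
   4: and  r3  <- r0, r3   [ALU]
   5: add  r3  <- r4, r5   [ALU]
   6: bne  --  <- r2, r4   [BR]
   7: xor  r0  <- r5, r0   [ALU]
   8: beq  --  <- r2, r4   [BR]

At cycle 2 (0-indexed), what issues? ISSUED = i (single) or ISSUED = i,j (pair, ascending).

ISSUED = 2

0. st.MEM @i0  | no-port MEM/MEM
1. ld.MEM @i1  | RAW r6
2. mulh.MUL @i2  | WAW r0
3. or.ALU @i3  | RAW r0
4. and.ALU @i4  | WAW r3
5. add.ALU;bne.BR @i5&i6  | dual
6. xor.ALU;beq.BR @i7&i8  | dual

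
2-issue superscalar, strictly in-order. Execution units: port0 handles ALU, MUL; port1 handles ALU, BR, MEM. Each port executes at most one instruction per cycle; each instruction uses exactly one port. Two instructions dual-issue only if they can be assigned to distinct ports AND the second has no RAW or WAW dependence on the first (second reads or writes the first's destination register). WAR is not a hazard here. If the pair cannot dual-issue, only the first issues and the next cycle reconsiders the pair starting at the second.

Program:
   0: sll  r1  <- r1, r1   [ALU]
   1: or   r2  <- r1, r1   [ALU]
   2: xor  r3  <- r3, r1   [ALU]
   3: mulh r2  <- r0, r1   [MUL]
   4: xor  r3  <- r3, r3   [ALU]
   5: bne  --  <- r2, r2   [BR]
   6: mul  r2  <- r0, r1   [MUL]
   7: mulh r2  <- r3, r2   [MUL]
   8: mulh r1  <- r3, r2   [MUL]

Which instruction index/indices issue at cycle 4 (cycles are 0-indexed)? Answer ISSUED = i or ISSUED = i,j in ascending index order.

0. sll.ALU @i0  | RAW r1
1. or.ALU;xor.ALU @i1+i2  | 2-wide
2. mulh.MUL;xor.ALU @i3+i4  | 2-wide
3. bne.BR;mul.MUL @i5+i6  | 2-wide
4. mulh.MUL @i7  | no-port MUL/MUL
5. mulh.MUL @i8  | tail

ISSUED = 7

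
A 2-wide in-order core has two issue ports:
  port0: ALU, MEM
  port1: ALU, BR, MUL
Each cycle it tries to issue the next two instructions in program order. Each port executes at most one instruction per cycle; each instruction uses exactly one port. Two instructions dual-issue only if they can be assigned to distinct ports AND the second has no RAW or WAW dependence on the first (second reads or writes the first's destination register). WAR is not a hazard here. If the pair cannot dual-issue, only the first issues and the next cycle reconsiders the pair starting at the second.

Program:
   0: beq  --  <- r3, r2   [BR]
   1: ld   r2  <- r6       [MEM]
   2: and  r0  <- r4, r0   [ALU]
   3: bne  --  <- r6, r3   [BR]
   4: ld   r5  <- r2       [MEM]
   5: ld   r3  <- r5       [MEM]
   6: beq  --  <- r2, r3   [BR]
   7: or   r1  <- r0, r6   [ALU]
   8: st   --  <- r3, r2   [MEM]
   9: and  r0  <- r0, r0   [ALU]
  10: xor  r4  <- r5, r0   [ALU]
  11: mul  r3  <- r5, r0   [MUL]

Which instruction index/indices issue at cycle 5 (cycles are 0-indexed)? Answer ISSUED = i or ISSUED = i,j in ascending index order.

c0: i0+i1 beq.BR ld.MEM  2-wide
c1: i2+i3 and.ALU bne.BR  2-wide
c2: i4 ld.MEM  no-port MEM/MEM
c3: i5 ld.MEM  RAW r3
c4: i6+i7 beq.BR or.ALU  2-wide
c5: i8+i9 st.MEM and.ALU  2-wide
c6: i10+i11 xor.ALU mul.MUL  2-wide

ISSUED = 8,9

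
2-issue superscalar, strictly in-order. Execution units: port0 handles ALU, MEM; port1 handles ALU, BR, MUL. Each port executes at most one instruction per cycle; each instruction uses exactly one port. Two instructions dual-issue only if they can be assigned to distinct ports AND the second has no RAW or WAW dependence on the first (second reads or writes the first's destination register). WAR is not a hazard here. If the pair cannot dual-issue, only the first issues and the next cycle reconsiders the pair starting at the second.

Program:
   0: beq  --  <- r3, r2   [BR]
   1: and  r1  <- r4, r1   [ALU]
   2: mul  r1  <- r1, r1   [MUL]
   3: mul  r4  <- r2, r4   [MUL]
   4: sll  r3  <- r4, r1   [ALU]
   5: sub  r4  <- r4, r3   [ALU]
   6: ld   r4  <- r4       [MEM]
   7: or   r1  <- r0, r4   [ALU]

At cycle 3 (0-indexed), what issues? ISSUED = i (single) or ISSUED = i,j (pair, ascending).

ISSUED = 4

[0] i0/i1  beq+and  -- pair
[1] i2  mul  -- no-port MUL/MUL
[2] i3  mul  -- RAW r4
[3] i4  sll  -- RAW r3
[4] i5  sub  -- RAW+WAW r4
[5] i6  ld  -- RAW r4
[6] i7  or  -- tail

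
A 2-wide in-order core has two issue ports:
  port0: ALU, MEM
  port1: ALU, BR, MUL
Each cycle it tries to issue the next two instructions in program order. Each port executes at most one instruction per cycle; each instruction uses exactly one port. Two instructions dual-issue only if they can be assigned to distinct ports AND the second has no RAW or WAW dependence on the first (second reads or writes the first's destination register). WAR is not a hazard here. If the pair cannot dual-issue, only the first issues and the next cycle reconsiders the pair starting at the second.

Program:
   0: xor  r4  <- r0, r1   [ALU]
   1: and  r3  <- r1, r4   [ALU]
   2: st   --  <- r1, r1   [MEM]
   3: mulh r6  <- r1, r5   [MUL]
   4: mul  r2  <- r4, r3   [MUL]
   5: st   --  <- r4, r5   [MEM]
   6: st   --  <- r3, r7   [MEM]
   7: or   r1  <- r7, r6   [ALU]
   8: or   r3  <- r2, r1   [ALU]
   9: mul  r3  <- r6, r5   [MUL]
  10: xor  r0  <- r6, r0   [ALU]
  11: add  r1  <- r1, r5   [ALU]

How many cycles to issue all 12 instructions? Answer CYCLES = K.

t=0 i0:xor ; RAW r4
t=1 i1&i2:and+st ; 2-wide
t=2 i3:mulh ; no-port MUL/MUL
t=3 i4&i5:mul+st ; 2-wide
t=4 i6&i7:st+or ; 2-wide
t=5 i8:or ; WAW r3
t=6 i9&i10:mul+xor ; 2-wide
t=7 i11:add ; tail

CYCLES = 8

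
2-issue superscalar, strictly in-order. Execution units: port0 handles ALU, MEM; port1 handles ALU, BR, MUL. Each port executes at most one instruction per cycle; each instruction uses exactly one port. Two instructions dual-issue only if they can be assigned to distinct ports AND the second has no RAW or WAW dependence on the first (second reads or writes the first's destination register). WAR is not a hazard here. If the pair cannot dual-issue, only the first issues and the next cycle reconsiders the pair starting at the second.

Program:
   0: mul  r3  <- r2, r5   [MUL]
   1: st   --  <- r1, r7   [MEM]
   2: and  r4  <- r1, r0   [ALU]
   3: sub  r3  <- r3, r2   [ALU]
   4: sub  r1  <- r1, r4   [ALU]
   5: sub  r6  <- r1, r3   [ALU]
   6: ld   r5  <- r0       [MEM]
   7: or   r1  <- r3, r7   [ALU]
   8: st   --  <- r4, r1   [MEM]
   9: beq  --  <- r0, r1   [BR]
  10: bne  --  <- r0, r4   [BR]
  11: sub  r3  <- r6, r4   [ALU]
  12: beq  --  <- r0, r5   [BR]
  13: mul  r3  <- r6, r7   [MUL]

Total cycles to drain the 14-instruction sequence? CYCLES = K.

CYCLES = 9

t=0 i0+i1:mul.MUL+st.MEM ; dual
t=1 i2+i3:and.ALU+sub.ALU ; dual
t=2 i4:sub.ALU ; RAW r1
t=3 i5+i6:sub.ALU+ld.MEM ; dual
t=4 i7:or.ALU ; RAW r1
t=5 i8+i9:st.MEM+beq.BR ; dual
t=6 i10+i11:bne.BR+sub.ALU ; dual
t=7 i12:beq.BR ; no-port BR/MUL
t=8 i13:mul.MUL ; tail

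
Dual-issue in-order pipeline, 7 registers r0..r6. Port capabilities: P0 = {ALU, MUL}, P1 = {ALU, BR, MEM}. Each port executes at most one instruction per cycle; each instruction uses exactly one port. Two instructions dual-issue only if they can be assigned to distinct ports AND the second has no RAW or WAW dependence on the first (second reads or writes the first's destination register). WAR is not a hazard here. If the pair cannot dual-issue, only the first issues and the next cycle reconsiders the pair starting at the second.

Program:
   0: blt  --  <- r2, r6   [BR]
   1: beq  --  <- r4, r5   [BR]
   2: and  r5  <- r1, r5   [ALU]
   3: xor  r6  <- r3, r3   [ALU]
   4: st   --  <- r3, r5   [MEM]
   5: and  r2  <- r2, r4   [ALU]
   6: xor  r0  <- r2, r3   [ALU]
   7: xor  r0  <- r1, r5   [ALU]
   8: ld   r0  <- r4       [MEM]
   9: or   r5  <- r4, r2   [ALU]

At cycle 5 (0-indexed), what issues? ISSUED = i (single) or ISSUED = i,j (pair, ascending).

ISSUED = 7

#0 head=0: blt.BR i0 no-port BR/BR
#1 head=1: beq.BR;and.ALU i1+i2 dual
#2 head=3: xor.ALU;st.MEM i3+i4 dual
#3 head=5: and.ALU i5 RAW r2
#4 head=6: xor.ALU i6 WAW r0
#5 head=7: xor.ALU i7 WAW r0
#6 head=8: ld.MEM;or.ALU i8+i9 dual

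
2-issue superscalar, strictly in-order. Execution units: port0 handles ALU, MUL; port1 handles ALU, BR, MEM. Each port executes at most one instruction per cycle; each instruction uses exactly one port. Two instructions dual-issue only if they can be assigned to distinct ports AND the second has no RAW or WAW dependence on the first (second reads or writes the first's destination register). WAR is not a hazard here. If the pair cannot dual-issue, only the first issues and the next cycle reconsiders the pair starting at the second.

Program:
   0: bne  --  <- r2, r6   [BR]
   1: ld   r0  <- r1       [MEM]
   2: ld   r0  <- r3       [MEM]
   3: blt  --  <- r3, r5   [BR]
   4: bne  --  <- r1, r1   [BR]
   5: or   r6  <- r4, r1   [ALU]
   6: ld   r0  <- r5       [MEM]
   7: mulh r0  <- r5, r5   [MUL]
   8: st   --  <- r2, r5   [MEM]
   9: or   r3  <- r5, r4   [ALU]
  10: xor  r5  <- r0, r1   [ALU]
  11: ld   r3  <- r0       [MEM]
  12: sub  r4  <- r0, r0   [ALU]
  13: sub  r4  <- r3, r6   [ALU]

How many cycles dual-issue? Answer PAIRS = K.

#0 head=0: bne.BR i0 no-port BR/MEM
#1 head=1: ld.MEM i1 no-port MEM/MEM
#2 head=2: ld.MEM i2 no-port MEM/BR
#3 head=3: blt.BR i3 no-port BR/BR
#4 head=4: bne.BR or.ALU i4&i5 2-wide
#5 head=6: ld.MEM i6 WAW r0
#6 head=7: mulh.MUL st.MEM i7&i8 2-wide
#7 head=9: or.ALU xor.ALU i9&i10 2-wide
#8 head=11: ld.MEM sub.ALU i11&i12 2-wide
#9 head=13: sub.ALU i13 tail

PAIRS = 4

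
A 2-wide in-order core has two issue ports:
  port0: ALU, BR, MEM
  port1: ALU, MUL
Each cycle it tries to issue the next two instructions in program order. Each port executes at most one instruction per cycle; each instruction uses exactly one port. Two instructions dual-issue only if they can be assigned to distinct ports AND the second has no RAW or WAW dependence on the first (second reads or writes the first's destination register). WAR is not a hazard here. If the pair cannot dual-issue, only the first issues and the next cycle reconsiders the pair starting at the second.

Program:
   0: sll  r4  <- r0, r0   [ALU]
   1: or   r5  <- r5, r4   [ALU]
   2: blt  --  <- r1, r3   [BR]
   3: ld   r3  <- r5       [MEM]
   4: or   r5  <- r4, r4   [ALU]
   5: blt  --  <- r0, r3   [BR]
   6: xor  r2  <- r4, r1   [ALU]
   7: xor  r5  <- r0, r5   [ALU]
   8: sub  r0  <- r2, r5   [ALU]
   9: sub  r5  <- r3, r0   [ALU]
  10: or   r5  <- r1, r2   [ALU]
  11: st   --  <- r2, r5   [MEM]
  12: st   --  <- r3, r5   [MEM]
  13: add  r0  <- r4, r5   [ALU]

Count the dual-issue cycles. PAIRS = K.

PAIRS = 4

c0: i0 sll  RAW r4
c1: i1&i2 or;blt  dual
c2: i3&i4 ld;or  dual
c3: i5&i6 blt;xor  dual
c4: i7 xor  RAW r5
c5: i8 sub  RAW r0
c6: i9 sub  WAW r5
c7: i10 or  RAW r5
c8: i11 st  no-port MEM/MEM
c9: i12&i13 st;add  dual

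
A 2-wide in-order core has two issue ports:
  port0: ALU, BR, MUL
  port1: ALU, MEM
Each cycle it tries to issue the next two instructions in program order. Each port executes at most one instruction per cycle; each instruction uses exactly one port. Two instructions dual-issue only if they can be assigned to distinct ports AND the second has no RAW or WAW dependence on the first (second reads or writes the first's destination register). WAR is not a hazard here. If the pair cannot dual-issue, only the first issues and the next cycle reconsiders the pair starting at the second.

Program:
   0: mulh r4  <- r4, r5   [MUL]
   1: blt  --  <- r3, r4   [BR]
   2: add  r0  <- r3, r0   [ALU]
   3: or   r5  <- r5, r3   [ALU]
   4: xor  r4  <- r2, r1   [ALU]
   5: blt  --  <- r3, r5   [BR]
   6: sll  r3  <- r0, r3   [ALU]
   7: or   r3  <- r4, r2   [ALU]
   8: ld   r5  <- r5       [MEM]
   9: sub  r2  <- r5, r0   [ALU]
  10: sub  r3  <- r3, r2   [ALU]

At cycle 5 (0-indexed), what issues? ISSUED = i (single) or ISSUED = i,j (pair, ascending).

ISSUED = 9

#0 head=0: mulh.MUL i0 no-port MUL/BR
#1 head=1: blt.BR+add.ALU i1/i2 2-wide
#2 head=3: or.ALU+xor.ALU i3/i4 2-wide
#3 head=5: blt.BR+sll.ALU i5/i6 2-wide
#4 head=7: or.ALU+ld.MEM i7/i8 2-wide
#5 head=9: sub.ALU i9 RAW r2
#6 head=10: sub.ALU i10 tail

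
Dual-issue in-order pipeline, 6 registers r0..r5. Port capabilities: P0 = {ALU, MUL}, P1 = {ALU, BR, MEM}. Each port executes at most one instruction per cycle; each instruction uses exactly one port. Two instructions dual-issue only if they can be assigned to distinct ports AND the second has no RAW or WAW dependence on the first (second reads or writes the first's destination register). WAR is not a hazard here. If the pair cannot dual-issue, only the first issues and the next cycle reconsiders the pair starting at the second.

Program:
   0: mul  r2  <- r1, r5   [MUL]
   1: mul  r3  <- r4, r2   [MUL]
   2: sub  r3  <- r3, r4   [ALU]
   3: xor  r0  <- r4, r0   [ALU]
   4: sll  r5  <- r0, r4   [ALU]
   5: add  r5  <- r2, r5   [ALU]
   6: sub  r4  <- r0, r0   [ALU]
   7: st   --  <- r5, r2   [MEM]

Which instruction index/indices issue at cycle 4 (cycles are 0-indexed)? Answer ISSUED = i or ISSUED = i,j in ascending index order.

ISSUED = 5,6

0. mul.MUL @i0  | no-port MUL/MUL
1. mul.MUL @i1  | RAW+WAW r3
2. sub.ALU+xor.ALU @i2&i3  | 2-wide
3. sll.ALU @i4  | RAW+WAW r5
4. add.ALU+sub.ALU @i5&i6  | 2-wide
5. st.MEM @i7  | tail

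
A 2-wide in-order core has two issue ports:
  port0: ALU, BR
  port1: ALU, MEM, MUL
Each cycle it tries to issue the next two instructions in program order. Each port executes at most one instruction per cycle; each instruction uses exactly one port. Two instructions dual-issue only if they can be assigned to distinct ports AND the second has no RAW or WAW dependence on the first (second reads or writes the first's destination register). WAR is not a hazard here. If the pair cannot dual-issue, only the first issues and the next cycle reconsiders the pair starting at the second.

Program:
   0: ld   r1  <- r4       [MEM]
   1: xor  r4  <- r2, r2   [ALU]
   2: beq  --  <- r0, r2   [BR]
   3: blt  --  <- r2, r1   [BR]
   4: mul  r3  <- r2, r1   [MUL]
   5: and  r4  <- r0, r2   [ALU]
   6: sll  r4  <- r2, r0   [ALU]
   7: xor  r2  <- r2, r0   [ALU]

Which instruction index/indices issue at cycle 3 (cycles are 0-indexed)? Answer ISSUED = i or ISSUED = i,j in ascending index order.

c0: i0,i1 ld+xor  dual
c1: i2 beq  no-port BR/BR
c2: i3,i4 blt+mul  dual
c3: i5 and  WAW r4
c4: i6,i7 sll+xor  dual

ISSUED = 5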